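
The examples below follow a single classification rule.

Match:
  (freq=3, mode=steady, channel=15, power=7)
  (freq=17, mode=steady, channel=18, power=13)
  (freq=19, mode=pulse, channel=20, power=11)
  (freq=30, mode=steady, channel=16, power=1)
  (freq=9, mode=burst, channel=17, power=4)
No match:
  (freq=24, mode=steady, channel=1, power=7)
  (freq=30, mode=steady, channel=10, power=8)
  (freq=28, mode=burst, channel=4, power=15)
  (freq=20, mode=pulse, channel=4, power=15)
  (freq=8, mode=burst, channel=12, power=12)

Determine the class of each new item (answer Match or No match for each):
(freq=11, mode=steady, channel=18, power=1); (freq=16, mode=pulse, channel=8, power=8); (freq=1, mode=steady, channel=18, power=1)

Match, No match, Match

Rule: channel ≥ 15. This holds for each 'Match' example and fails for each 'No match' one.
(freq=11, mode=steady, channel=18, power=1): Match (channel = 18).
(freq=16, mode=pulse, channel=8, power=8): No match (channel = 8).
(freq=1, mode=steady, channel=18, power=1): Match (channel = 18).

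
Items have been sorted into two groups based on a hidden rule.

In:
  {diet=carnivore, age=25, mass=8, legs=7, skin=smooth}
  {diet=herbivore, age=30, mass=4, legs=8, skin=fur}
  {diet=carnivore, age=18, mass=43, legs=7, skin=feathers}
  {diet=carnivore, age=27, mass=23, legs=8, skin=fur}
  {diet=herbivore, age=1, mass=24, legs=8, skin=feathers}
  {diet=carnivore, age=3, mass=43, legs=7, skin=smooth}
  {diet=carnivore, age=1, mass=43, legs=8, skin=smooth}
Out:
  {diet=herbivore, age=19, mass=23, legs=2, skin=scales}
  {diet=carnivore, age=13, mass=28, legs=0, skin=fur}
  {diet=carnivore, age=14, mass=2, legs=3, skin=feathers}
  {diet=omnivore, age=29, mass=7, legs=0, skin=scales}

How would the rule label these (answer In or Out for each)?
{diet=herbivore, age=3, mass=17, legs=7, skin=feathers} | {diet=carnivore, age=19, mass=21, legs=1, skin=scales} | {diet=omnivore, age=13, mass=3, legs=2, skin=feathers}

In, Out, Out

The distinguishing property — legs ≥ 7 — holds for all the 'In' cases and none of the 'Out' cases.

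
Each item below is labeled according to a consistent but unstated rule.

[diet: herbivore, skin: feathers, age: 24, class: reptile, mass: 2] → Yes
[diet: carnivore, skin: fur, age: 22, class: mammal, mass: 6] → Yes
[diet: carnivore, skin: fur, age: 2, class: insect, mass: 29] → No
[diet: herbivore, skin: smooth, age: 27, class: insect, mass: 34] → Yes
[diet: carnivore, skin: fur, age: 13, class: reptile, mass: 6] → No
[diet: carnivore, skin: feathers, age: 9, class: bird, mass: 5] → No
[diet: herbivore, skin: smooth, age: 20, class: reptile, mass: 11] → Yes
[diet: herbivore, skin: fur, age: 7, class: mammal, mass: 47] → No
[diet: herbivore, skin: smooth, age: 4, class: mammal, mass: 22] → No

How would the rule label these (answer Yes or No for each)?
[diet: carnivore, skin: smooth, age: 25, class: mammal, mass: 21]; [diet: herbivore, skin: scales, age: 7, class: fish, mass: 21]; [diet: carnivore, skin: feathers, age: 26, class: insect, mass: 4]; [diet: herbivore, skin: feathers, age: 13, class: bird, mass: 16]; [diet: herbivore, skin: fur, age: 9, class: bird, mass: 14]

Yes, No, Yes, No, No

The rule appears to be: age ≥ 20.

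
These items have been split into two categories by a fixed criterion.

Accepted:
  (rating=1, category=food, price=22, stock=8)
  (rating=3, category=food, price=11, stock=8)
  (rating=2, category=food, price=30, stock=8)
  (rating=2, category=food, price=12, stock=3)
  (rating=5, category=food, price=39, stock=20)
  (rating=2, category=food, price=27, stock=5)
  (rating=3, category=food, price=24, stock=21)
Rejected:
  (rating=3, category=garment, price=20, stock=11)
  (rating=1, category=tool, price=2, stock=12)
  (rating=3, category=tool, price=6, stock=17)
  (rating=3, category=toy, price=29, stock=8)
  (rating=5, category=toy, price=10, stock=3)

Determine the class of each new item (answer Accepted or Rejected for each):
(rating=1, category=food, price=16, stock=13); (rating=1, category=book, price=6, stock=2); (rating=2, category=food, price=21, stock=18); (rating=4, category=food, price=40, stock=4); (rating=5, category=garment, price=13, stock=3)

Accepted, Rejected, Accepted, Accepted, Rejected

The common property of the 'Accepted' items is: category is food. No 'Rejected' item has it.
(rating=1, category=food, price=16, stock=13): category is food, matches → Accepted.
(rating=1, category=book, price=6, stock=2): category is book, does not pass → Rejected.
(rating=2, category=food, price=21, stock=18): category is food, matches → Accepted.
(rating=4, category=food, price=40, stock=4): category is food, matches → Accepted.
(rating=5, category=garment, price=13, stock=3): category is garment, does not pass → Rejected.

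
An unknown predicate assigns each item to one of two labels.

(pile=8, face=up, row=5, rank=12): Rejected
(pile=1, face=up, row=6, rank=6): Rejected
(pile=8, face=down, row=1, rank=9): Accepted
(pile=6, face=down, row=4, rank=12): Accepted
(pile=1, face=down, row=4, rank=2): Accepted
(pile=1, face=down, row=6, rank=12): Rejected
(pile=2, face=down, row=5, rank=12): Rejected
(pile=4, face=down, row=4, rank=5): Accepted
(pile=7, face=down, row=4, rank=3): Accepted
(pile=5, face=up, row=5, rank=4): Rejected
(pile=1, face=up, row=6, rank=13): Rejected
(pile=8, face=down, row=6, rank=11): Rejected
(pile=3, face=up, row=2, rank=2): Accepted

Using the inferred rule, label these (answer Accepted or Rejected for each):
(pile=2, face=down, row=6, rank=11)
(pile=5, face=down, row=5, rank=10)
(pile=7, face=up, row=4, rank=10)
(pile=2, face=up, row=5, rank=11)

'Accepted' ⟺ row ≤ 4.
(pile=2, face=down, row=6, rank=11) — row = 6, hence Rejected. (pile=5, face=down, row=5, rank=10) — row = 5, hence Rejected. (pile=7, face=up, row=4, rank=10) — row = 4, hence Accepted. (pile=2, face=up, row=5, rank=11) — row = 5, hence Rejected.

Rejected, Rejected, Accepted, Rejected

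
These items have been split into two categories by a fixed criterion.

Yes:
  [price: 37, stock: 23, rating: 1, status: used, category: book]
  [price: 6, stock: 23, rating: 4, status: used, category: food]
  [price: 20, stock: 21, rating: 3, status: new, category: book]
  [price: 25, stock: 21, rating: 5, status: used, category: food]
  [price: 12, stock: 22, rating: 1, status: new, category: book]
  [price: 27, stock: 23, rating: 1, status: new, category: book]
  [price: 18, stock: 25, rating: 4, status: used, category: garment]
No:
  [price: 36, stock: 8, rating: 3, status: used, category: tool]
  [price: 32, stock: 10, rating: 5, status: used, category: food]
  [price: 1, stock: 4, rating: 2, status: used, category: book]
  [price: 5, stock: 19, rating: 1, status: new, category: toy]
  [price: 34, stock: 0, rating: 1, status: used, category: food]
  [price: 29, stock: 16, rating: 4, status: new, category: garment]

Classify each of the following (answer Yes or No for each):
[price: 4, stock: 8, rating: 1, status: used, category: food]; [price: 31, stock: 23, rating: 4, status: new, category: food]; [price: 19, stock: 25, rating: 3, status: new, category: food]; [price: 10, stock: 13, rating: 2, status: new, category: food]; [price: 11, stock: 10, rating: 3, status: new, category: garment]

The simplest hypothesis consistent with all the labels is: stock ≥ 21.
[price: 4, stock: 8, rating: 1, status: used, category: food]: stock = 8, does not fit → No.
[price: 31, stock: 23, rating: 4, status: new, category: food]: stock = 23, satisfies this → Yes.
[price: 19, stock: 25, rating: 3, status: new, category: food]: stock = 25, satisfies this → Yes.
[price: 10, stock: 13, rating: 2, status: new, category: food]: stock = 13, does not fit → No.
[price: 11, stock: 10, rating: 3, status: new, category: garment]: stock = 10, does not fit → No.

No, Yes, Yes, No, No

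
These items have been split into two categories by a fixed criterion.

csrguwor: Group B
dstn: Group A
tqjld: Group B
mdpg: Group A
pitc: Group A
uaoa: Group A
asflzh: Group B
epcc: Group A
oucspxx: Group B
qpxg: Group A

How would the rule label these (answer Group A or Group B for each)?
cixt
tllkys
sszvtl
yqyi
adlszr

The simplest hypothesis consistent with all the labels is: length 4.

Group A, Group B, Group B, Group A, Group B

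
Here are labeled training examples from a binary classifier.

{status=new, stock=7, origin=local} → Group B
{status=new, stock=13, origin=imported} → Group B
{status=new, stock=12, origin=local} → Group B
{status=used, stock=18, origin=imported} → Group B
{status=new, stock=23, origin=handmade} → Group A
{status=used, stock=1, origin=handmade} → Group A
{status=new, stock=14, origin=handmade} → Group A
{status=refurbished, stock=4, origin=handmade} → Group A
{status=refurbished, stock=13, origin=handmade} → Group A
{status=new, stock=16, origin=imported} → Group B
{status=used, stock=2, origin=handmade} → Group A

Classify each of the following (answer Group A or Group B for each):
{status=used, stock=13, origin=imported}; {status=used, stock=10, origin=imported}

Group B, Group B

'Group A' ⟺ origin is handmade.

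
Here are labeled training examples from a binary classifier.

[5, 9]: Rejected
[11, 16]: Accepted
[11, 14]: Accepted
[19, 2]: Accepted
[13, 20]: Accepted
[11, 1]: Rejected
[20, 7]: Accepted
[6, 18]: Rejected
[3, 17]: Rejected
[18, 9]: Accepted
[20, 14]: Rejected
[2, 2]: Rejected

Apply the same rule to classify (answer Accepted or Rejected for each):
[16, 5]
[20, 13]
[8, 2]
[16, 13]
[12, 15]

Accepted, Accepted, Rejected, Accepted, Accepted

The classifier is using: sum is odd.
Accepted: [16, 5], since 16+5 = 21. Accepted: [20, 13], since 20+13 = 33. Rejected: [8, 2], since 8+2 = 10. Accepted: [16, 13], since 16+13 = 29. Accepted: [12, 15], since 12+15 = 27.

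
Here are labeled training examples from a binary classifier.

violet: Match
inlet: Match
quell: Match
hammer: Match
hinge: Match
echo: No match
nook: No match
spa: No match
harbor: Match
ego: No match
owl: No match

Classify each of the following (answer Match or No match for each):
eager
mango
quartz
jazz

Match, Match, Match, No match

'Match' ⟺ length ≥ 5.
Match: eager, since length 5.
Match: mango, since length 5.
Match: quartz, since length 6.
No match: jazz, since length 4.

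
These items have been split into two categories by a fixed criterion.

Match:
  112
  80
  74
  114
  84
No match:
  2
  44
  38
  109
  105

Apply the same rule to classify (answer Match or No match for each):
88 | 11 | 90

Match, No match, Match

The rule appears to be: even AND at least 74.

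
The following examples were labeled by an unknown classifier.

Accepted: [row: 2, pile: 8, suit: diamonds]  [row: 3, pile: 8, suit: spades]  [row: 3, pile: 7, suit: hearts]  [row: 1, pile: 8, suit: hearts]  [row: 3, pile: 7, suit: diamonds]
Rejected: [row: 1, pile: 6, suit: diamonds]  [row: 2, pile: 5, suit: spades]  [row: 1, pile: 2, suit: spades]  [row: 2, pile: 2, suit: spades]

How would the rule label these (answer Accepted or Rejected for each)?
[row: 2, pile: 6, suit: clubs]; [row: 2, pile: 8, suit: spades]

Rejected, Accepted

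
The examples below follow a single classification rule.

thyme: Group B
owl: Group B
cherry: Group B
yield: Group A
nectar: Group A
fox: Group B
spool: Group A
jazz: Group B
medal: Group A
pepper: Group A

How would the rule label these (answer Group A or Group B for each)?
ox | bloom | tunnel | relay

Group B, Group A, Group A, Group A

The distinguishing property — has ≥ 2 vowels — holds for all the 'Group A' cases and none of the 'Group B' cases.
ox — 1 vowel, hence Group B.
bloom — 2 vowels, hence Group A.
tunnel — 2 vowels, hence Group A.
relay — 2 vowels, hence Group A.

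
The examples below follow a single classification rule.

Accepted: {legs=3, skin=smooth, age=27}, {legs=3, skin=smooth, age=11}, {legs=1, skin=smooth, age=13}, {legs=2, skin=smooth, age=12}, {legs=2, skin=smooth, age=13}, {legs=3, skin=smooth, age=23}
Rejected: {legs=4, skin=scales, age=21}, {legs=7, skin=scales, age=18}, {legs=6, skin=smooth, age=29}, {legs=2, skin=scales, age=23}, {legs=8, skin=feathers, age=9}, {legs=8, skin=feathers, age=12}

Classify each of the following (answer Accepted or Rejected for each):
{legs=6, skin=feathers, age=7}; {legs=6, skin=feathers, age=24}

'Accepted' ⟺ skin is smooth AND age ≤ 27.
{legs=6, skin=feathers, age=7}: skin is feathers, age = 7 — does not fit, so Rejected.
{legs=6, skin=feathers, age=24}: skin is feathers, age = 24 — does not fit, so Rejected.

Rejected, Rejected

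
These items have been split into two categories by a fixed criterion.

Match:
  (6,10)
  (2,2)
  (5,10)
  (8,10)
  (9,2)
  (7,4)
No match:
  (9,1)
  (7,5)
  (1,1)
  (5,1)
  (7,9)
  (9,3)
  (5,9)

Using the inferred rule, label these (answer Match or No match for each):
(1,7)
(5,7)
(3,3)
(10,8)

The simplest hypothesis consistent with all the labels is: second is even.
(1,7): second 7, doesn't qualify → No match.
(5,7): second 7, doesn't qualify → No match.
(3,3): second 3, doesn't qualify → No match.
(10,8): second 8, passes → Match.

No match, No match, No match, Match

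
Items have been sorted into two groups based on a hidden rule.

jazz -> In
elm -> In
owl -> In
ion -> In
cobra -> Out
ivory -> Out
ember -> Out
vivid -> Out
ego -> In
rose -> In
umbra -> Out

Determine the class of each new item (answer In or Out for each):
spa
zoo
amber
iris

The rule appears to be: length ≤ 4.
In: spa, since length 3.
In: zoo, since length 3.
Out: amber, since length 5.
In: iris, since length 4.

In, In, Out, In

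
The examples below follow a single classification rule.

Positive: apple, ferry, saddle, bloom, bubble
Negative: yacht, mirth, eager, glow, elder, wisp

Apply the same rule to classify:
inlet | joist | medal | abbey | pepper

Negative, Negative, Negative, Positive, Positive

The simplest hypothesis consistent with all the labels is: has a double letter.
inlet: Negative (no doubled letter).
joist: Negative (no doubled letter).
medal: Negative (no doubled letter).
abbey: Positive ('bb' doubled).
pepper: Positive ('pp' doubled).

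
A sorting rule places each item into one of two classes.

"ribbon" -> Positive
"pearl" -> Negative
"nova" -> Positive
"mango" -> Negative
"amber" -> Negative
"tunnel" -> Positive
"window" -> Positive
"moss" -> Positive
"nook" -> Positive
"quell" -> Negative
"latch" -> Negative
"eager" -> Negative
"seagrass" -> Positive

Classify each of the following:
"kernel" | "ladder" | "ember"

Positive, Positive, Negative

Looking at the examples, the only property every 'Positive' case has and every 'Negative' case lacks is: even length.
"kernel": length 6, meets the rule → Positive. "ladder": length 6, meets the rule → Positive. "ember": length 5, lacks this property → Negative.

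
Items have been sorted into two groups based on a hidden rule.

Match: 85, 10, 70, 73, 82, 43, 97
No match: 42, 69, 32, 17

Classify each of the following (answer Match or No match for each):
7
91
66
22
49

Match, Match, No match, Match, Match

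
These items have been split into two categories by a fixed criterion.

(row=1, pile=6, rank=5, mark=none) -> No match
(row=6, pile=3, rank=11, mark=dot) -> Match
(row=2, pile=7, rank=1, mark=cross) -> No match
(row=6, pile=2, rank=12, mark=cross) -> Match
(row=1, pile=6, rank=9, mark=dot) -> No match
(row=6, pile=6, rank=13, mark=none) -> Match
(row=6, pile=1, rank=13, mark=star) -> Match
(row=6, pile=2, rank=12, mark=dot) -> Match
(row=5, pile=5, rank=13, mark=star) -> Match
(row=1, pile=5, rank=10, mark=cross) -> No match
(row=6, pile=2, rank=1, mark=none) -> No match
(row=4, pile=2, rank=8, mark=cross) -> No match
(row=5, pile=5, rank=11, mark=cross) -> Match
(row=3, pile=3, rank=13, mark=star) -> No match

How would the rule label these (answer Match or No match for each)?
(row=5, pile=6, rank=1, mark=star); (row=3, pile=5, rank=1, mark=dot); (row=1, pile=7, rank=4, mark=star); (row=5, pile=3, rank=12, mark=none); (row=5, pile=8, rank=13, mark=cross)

No match, No match, No match, Match, Match

'Match' ⟺ rank ≥ 5 AND row ≥ 5.
(row=5, pile=6, rank=1, mark=star): No match (rank = 1, row = 5). (row=3, pile=5, rank=1, mark=dot): No match (rank = 1, row = 3). (row=1, pile=7, rank=4, mark=star): No match (rank = 4, row = 1). (row=5, pile=3, rank=12, mark=none): Match (rank = 12, row = 5). (row=5, pile=8, rank=13, mark=cross): Match (rank = 13, row = 5).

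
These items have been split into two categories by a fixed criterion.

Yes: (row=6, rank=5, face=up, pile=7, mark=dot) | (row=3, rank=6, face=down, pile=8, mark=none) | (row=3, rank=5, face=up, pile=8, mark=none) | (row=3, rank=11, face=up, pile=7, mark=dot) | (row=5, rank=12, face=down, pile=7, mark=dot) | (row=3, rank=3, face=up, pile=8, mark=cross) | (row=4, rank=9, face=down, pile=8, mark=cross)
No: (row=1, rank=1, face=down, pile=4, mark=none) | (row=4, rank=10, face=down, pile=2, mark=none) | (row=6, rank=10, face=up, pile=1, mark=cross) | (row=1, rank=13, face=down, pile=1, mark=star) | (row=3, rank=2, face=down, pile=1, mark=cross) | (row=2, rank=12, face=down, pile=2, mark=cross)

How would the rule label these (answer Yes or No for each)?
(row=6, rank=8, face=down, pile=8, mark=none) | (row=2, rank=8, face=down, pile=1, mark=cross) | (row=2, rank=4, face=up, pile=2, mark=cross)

Yes, No, No

Rule: pile ≥ 7. This holds for each 'Yes' example and fails for each 'No' one.
(row=6, rank=8, face=down, pile=8, mark=none) — pile = 8, hence Yes.
(row=2, rank=8, face=down, pile=1, mark=cross) — pile = 1, hence No.
(row=2, rank=4, face=up, pile=2, mark=cross) — pile = 2, hence No.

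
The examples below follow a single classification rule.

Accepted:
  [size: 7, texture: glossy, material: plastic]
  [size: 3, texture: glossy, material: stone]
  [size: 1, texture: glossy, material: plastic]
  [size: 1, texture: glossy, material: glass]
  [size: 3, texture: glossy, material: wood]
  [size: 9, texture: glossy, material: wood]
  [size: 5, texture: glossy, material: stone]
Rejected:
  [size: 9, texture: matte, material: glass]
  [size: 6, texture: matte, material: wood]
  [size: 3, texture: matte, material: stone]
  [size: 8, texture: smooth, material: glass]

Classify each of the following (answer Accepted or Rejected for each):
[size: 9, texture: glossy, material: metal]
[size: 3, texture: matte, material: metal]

Accepted, Rejected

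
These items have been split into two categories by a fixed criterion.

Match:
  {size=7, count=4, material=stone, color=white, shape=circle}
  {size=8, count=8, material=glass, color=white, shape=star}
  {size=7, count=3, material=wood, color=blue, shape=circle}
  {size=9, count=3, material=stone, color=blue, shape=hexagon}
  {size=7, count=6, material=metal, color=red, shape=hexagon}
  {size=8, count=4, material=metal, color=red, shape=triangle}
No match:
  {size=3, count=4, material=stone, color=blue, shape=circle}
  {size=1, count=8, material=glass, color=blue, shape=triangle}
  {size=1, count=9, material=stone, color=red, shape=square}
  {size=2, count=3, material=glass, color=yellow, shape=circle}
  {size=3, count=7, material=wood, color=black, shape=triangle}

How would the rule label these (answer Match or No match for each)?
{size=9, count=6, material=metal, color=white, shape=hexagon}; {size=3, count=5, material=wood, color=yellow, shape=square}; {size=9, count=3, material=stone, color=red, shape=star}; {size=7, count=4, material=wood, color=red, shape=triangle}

Match, No match, Match, Match

The rule appears to be: size ≥ 7.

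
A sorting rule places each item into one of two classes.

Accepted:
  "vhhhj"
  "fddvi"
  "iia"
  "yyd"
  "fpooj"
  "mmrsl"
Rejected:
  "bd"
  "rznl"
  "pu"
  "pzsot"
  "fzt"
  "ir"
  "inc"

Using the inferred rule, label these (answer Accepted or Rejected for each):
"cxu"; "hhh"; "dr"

Rejected, Accepted, Rejected

One predicate separates the groups cleanly: has a double letter.
"cxu": no doubled letter, does not satisfy this → Rejected. "hhh": 'hh' doubled, matches → Accepted. "dr": no doubled letter, does not satisfy this → Rejected.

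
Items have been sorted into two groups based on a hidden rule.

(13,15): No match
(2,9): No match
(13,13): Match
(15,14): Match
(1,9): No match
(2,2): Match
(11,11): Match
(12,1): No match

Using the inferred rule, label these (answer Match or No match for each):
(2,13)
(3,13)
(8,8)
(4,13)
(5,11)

One predicate separates the groups cleanly: |first − second| ≤ 1.
(2,13) — |2−13| = 11, hence No match.
(3,13) — |3−13| = 10, hence No match.
(8,8) — |8−8| = 0, hence Match.
(4,13) — |4−13| = 9, hence No match.
(5,11) — |5−11| = 6, hence No match.

No match, No match, Match, No match, No match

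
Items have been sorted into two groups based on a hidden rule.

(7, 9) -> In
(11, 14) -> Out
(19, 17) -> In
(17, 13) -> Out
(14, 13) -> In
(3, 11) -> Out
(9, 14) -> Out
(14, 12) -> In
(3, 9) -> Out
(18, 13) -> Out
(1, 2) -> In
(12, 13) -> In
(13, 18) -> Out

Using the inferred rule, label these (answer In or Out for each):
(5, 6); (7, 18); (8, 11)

In, Out, Out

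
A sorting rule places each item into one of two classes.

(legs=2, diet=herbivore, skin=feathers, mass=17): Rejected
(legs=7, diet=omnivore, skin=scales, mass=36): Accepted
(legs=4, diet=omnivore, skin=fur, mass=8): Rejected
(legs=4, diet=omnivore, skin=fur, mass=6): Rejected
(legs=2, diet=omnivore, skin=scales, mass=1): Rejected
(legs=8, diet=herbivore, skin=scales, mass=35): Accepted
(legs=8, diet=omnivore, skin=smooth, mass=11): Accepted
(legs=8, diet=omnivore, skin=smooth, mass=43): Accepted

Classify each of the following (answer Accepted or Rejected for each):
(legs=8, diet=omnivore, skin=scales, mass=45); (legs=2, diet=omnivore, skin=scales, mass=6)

Accepted, Rejected

The distinguishing property — legs ≥ 7 — holds for all the 'Accepted' cases and none of the 'Rejected' cases.
(legs=8, diet=omnivore, skin=scales, mass=45): legs = 8, passes → Accepted.
(legs=2, diet=omnivore, skin=scales, mass=6): legs = 2, lacks this property → Rejected.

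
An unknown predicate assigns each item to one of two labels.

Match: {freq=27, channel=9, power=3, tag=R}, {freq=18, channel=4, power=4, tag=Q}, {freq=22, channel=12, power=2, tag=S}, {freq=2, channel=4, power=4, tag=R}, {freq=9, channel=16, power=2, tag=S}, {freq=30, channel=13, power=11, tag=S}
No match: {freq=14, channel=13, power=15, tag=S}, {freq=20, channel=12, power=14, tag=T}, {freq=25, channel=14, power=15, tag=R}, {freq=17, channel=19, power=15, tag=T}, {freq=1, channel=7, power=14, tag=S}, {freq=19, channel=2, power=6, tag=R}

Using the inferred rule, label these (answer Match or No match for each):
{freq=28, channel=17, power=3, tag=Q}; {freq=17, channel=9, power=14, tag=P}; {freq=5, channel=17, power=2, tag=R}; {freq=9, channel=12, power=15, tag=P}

The distinguishing property — channel ≥ 4 AND power ≤ 11 — holds for all the 'Match' cases and none of the 'No match' cases.
{freq=28, channel=17, power=3, tag=Q}: channel = 17, power = 3, matches → Match. {freq=17, channel=9, power=14, tag=P}: channel = 9, power = 14, fails this test → No match. {freq=5, channel=17, power=2, tag=R}: channel = 17, power = 2, matches → Match. {freq=9, channel=12, power=15, tag=P}: channel = 12, power = 15, fails this test → No match.

Match, No match, Match, No match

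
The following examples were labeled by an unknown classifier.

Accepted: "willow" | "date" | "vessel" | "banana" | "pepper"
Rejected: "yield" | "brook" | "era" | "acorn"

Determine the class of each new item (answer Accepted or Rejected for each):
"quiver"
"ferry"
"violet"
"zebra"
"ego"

The rule appears to be: even length.
"quiver" → length 6 → Accepted. "ferry" → length 5 → Rejected. "violet" → length 6 → Accepted. "zebra" → length 5 → Rejected. "ego" → length 3 → Rejected.

Accepted, Rejected, Accepted, Rejected, Rejected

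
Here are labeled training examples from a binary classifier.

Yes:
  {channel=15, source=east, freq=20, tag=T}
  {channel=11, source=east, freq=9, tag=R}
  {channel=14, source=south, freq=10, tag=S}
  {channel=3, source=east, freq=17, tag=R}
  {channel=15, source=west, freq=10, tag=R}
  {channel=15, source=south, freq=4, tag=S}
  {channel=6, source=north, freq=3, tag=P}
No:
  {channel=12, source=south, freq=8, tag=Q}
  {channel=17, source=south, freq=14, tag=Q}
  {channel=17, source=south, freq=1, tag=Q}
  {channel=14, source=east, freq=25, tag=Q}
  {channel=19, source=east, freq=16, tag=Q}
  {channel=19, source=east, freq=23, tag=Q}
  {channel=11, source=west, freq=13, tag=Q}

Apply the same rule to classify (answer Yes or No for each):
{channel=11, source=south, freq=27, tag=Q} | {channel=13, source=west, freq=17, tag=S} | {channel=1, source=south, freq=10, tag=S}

The distinguishing property — tag is not Q — holds for all the 'Yes' cases and none of the 'No' cases.
{channel=11, source=south, freq=27, tag=Q} → tag is Q → No. {channel=13, source=west, freq=17, tag=S} → tag is S → Yes. {channel=1, source=south, freq=10, tag=S} → tag is S → Yes.

No, Yes, Yes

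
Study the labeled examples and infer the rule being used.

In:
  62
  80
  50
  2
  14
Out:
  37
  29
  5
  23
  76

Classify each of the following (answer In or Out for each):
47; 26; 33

Out, In, Out

'In' ⟺ ≡ 2 (mod 6).
47 → 47 mod 6 = 5 → Out.
26 → 26 mod 6 = 2 → In.
33 → 33 mod 6 = 3 → Out.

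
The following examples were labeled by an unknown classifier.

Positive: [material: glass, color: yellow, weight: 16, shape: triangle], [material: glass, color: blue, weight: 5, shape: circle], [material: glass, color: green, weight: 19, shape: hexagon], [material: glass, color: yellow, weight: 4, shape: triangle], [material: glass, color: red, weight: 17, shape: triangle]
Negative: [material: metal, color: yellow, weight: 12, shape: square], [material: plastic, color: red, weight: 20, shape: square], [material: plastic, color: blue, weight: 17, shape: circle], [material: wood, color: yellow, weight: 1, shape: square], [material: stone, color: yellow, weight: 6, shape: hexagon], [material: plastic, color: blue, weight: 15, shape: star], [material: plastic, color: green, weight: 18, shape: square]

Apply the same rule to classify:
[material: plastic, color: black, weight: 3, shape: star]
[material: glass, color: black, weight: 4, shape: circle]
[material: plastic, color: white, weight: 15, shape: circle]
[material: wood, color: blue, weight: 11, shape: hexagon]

All 'Positive' examples share one property — material is glass — and every 'Negative' example lacks it.
[material: plastic, color: black, weight: 3, shape: star]: material is plastic — does not satisfy this, so Negative.
[material: glass, color: black, weight: 4, shape: circle]: material is glass — checks out, so Positive.
[material: plastic, color: white, weight: 15, shape: circle]: material is plastic — does not satisfy this, so Negative.
[material: wood, color: blue, weight: 11, shape: hexagon]: material is wood — does not satisfy this, so Negative.

Negative, Positive, Negative, Negative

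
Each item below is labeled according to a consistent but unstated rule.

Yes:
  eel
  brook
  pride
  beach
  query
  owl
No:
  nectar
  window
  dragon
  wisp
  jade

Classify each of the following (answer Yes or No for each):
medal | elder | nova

Yes, Yes, No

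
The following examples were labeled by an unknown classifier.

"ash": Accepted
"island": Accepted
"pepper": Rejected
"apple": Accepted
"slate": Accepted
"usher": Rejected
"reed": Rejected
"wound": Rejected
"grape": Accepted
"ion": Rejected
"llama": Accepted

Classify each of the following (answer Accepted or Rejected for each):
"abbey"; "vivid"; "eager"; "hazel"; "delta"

Accepted, Rejected, Accepted, Accepted, Accepted

One predicate separates the groups cleanly: contains 'a'.
"abbey": Accepted (has 'a').
"vivid": Rejected (no 'a').
"eager": Accepted (has 'a').
"hazel": Accepted (has 'a').
"delta": Accepted (has 'a').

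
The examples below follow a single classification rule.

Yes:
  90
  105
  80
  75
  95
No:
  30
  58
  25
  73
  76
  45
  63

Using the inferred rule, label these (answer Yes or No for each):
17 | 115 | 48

The pattern is that an item is 'Yes' exactly when: multiple of 5 AND at least 58.
17 → 17 = 5·3 + 2, 17 < 58 → No.
115 → 115 = 5·23, 115 ≥ 58 → Yes.
48 → 48 = 5·9 + 3, 48 < 58 → No.

No, Yes, No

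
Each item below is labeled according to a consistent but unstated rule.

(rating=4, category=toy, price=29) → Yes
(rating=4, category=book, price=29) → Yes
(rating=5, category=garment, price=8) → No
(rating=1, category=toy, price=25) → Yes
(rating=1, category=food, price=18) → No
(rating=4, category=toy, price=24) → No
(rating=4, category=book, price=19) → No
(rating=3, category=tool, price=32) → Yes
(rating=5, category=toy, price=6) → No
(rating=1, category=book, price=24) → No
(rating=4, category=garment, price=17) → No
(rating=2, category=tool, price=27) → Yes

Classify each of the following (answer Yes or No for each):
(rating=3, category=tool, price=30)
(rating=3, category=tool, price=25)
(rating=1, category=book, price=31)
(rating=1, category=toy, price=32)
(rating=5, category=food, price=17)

Yes, Yes, Yes, Yes, No

The simplest hypothesis consistent with all the labels is: price ≥ 25.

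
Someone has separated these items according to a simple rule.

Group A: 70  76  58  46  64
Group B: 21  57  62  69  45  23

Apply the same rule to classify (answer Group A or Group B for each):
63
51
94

Group B, Group B, Group A

A rule that fits every label: ≡ 1 (mod 3) — true of each 'Group A' example, false of each 'Group B' one.
63: 63 mod 3 = 0 — lacks this property, so Group B.
51: 51 mod 3 = 0 — lacks this property, so Group B.
94: 94 mod 3 = 1 — qualifies, so Group A.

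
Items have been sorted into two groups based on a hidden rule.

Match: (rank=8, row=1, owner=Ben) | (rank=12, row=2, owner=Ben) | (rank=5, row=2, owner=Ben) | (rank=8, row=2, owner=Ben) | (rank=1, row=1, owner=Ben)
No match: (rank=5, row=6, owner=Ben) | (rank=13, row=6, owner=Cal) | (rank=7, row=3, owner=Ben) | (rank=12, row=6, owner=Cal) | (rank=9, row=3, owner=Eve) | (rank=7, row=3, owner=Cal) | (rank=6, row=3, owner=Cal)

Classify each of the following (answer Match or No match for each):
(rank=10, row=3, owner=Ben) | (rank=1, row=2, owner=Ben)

One predicate separates the groups cleanly: row ≤ 2.

No match, Match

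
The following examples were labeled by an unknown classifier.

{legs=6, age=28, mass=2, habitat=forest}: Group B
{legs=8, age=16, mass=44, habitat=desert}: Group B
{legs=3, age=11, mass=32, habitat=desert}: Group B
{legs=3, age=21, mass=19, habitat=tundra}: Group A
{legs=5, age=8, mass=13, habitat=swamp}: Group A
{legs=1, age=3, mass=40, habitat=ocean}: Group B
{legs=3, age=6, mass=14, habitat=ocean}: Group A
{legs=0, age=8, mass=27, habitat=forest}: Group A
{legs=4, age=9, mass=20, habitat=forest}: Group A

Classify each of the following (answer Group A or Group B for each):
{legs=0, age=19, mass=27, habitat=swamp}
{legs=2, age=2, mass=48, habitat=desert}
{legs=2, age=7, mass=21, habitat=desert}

All 'Group A' examples share one property — age ≤ 21 AND mass ≤ 27 — and every 'Group B' example lacks it.

Group A, Group B, Group A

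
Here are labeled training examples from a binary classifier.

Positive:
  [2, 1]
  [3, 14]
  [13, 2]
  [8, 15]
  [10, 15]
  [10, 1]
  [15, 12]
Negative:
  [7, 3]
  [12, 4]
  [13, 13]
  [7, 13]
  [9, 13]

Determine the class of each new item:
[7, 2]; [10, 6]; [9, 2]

The classifier is using: sum is odd.
[7, 2]: 7+2 = 9 — qualifies, so Positive. [10, 6]: 10+6 = 16 — doesn't match, so Negative. [9, 2]: 9+2 = 11 — qualifies, so Positive.

Positive, Negative, Positive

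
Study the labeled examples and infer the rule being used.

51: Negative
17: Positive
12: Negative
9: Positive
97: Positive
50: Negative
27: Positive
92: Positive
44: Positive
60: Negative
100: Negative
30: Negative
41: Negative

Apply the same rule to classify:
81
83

Positive, Positive

The simplest hypothesis consistent with all the labels is: digit sum ≥ 7.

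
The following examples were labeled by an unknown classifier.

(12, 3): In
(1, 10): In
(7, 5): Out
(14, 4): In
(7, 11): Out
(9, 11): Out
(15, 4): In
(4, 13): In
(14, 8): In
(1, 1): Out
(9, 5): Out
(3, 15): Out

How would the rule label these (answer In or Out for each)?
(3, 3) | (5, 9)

Out, Out

A rule that fits every label: product is even — true of each 'In' example, false of each 'Out' one.
(3, 3) — 3·3 = 9, hence Out. (5, 9) — 5·9 = 45, hence Out.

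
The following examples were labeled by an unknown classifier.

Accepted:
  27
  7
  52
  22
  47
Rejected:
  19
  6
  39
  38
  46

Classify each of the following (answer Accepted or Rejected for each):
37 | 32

All 'Accepted' examples share one property — ≡ 2 (mod 5) — and every 'Rejected' example lacks it.
37: Accepted (37 mod 5 = 2).
32: Accepted (32 mod 5 = 2).

Accepted, Accepted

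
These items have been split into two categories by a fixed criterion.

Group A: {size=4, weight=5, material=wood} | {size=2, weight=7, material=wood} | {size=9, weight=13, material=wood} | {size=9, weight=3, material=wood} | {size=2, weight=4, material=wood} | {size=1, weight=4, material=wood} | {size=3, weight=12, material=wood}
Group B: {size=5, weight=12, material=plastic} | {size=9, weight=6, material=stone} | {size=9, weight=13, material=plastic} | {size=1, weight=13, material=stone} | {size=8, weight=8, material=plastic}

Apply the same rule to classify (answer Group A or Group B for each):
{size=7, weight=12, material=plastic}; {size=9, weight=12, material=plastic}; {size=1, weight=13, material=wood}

Group B, Group B, Group A

The common property of the 'Group A' items is: material is wood. No 'Group B' item has it.
{size=7, weight=12, material=plastic} → material is plastic → Group B.
{size=9, weight=12, material=plastic} → material is plastic → Group B.
{size=1, weight=13, material=wood} → material is wood → Group A.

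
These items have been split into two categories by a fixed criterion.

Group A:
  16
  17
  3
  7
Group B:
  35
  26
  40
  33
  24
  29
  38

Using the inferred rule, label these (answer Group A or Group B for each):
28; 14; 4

Group B, Group A, Group A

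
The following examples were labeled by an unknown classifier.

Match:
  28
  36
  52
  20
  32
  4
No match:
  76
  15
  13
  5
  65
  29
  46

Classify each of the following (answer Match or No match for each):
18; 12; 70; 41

The simplest hypothesis consistent with all the labels is: multiple of 4 AND at most 52.
18: 18 = 4·4 + 2, 18 ≤ 52, does not satisfy this → No match. 12: 12 = 4·3, 12 ≤ 52, has this property → Match. 70: 70 = 4·17 + 2, 70 > 52, does not satisfy this → No match. 41: 41 = 4·10 + 1, 41 ≤ 52, does not satisfy this → No match.

No match, Match, No match, No match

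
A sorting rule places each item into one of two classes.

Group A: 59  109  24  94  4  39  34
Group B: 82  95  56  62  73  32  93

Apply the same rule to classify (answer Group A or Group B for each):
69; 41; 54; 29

One predicate separates the groups cleanly: ≡ 4 (mod 5).
69: Group A (69 mod 5 = 4). 41: Group B (41 mod 5 = 1). 54: Group A (54 mod 5 = 4). 29: Group A (29 mod 5 = 4).

Group A, Group B, Group A, Group A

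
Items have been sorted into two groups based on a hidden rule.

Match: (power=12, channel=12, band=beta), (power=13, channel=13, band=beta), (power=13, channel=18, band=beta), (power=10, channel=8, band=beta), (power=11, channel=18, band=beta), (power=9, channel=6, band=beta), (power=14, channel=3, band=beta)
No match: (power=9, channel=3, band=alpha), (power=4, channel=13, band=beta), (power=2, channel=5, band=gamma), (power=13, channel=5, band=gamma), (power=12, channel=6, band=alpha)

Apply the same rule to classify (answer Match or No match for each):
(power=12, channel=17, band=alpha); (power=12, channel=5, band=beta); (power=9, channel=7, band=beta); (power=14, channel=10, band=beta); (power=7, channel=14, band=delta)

No match, Match, Match, Match, No match

'Match' ⟺ band is beta AND power ≥ 9.
(power=12, channel=17, band=alpha): band is alpha, power = 12, fails this test → No match.
(power=12, channel=5, band=beta): band is beta, power = 12, fits → Match.
(power=9, channel=7, band=beta): band is beta, power = 9, fits → Match.
(power=14, channel=10, band=beta): band is beta, power = 14, fits → Match.
(power=7, channel=14, band=delta): band is delta, power = 7, fails this test → No match.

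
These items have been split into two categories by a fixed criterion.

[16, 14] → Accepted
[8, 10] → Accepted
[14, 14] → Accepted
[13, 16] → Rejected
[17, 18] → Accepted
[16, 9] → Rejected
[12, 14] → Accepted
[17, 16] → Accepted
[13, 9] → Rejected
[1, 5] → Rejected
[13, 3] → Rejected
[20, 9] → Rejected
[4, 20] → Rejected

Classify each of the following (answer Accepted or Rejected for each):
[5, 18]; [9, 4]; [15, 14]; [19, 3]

Rejected, Rejected, Accepted, Rejected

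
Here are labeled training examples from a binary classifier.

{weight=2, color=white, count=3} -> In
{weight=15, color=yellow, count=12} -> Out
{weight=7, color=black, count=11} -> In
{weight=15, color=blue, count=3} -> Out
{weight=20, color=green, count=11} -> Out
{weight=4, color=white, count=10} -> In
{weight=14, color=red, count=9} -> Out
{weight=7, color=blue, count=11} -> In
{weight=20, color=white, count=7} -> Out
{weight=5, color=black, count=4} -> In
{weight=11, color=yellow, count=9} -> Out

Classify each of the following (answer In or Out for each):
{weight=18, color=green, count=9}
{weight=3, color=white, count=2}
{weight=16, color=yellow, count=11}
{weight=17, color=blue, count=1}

The simplest hypothesis consistent with all the labels is: weight ≤ 7.
{weight=18, color=green, count=9} → weight = 18 → Out.
{weight=3, color=white, count=2} → weight = 3 → In.
{weight=16, color=yellow, count=11} → weight = 16 → Out.
{weight=17, color=blue, count=1} → weight = 17 → Out.

Out, In, Out, Out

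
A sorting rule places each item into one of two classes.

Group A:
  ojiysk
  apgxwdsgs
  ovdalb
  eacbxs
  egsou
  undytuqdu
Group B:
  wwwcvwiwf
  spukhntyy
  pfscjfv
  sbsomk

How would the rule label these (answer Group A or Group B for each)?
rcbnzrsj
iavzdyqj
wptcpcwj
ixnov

A rule that fits every label: starts with a vowel — true of each 'Group A' example, false of each 'Group B' one.
rcbnzrsj: Group B (starts with 'r'). iavzdyqj: Group A (starts with 'i'). wptcpcwj: Group B (starts with 'w'). ixnov: Group A (starts with 'i').

Group B, Group A, Group B, Group A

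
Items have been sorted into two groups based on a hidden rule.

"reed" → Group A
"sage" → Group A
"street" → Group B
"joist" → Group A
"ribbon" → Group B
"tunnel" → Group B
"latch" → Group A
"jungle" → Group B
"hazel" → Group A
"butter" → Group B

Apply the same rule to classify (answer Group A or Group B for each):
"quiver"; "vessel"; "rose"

Group B, Group B, Group A

One predicate separates the groups cleanly: length ≤ 5.
"quiver" → length 6 → Group B. "vessel" → length 6 → Group B. "rose" → length 4 → Group A.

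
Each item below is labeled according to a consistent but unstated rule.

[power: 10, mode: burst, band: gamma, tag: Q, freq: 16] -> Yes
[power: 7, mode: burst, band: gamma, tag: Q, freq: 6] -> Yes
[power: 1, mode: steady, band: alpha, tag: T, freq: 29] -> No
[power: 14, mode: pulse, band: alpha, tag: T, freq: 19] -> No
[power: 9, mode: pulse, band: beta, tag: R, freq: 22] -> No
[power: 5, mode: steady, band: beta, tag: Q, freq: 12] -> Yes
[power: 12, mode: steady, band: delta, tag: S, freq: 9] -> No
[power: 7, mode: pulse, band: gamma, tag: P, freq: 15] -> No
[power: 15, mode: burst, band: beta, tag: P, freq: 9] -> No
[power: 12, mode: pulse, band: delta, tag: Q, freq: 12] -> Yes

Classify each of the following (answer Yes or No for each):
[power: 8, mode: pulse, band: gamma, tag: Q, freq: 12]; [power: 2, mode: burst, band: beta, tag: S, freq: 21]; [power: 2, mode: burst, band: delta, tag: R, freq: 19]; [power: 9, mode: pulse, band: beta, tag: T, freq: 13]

Looking at the examples, the only property every 'Yes' case has and every 'No' case lacks is: tag is Q.

Yes, No, No, No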